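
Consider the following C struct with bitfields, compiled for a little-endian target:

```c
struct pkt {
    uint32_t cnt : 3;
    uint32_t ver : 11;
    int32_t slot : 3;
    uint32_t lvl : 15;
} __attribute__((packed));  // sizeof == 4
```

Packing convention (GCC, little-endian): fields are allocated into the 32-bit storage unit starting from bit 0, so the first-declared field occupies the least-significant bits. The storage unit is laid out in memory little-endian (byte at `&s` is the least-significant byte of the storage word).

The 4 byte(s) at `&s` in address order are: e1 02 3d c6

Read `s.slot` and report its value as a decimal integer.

-4

[0]=0xe1 [1]=0x02 [2]=0x3d [3]=0xc6 (little-endian) → word 0xc63d02e1
cnt [0+:3] = (word>>0) & 0x7 = 1
ver [3+:11] = (word>>3) & 0x7ff = 92
slot [14+:3] = (word>>14) & 0x7 = 4  ←
lvl [17+:15] = (word>>17) & 0x7fff = 25374
slot signed 3b, MSB=1: 4 - 8 = -4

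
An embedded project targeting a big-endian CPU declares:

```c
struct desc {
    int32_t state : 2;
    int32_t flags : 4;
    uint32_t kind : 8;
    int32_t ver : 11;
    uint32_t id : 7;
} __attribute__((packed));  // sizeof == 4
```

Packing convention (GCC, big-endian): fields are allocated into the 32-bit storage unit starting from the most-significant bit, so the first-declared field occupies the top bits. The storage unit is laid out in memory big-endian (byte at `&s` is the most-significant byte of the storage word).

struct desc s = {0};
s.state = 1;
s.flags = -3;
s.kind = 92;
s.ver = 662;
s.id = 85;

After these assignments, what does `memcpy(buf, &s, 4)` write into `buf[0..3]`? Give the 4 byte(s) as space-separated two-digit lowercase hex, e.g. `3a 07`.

state:2 = 1 → 0x1 << 30 → word 0x40000000
flags:4 = -3 → 0xd << 26 → word 0x74000000
kind:8 = 92 → 0x5c << 18 → word 0x75700000
ver:11 = 662 → 0x296 << 7 → word 0x75714b00
id:7 = 85 → 0x55 << 0 → word 0x75714b55
word = 0x75714b55 → big-endian bytes:
  [0]=0x75  [1]=0x71  [2]=0x4b  [3]=0x55

75 71 4b 55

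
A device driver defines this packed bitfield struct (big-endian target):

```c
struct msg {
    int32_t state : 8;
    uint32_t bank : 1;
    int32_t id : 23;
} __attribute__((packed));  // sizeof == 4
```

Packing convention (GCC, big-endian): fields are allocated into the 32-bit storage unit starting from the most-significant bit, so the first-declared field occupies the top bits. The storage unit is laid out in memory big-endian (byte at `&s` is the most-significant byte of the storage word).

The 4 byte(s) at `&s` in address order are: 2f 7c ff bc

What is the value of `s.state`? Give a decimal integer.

[0]=0x2f [1]=0x7c [2]=0xff [3]=0xbc (big-endian) → word 0x2f7cffbc
state:8 @ bit 24 → (0x2f7cffbc>>24)&0xff = 0x2f  ←
bank:1 @ bit 23 → (0x2f7cffbc>>23)&0x1 = 0x0
id:23 @ bit 0 → (0x2f7cffbc>>0)&0x7fffff = 0x7cffbc
state signed 8b, MSB=0: value = 47

47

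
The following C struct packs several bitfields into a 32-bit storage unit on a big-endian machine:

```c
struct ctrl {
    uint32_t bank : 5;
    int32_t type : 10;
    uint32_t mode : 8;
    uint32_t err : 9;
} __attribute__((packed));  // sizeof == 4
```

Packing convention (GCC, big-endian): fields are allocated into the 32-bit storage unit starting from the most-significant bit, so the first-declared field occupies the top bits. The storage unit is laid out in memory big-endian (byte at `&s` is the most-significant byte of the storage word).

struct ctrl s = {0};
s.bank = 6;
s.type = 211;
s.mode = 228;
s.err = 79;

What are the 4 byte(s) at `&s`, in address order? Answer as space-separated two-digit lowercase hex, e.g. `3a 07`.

31 a7 c8 4f

[27+:5] bank=6 & 0x1f = 0x6; word=0x30000000
[17+:10] type=211 & 0x3ff = 0xd3; word=0x31a60000
[9+:8] mode=228 & 0xff = 0xe4; word=0x31a7c800
[0+:9] err=79 & 0x1ff = 0x4f; word=0x31a7c84f
word = 0x31a7c84f → big-endian bytes:
  [0]=0x31  [1]=0xa7  [2]=0xc8  [3]=0x4f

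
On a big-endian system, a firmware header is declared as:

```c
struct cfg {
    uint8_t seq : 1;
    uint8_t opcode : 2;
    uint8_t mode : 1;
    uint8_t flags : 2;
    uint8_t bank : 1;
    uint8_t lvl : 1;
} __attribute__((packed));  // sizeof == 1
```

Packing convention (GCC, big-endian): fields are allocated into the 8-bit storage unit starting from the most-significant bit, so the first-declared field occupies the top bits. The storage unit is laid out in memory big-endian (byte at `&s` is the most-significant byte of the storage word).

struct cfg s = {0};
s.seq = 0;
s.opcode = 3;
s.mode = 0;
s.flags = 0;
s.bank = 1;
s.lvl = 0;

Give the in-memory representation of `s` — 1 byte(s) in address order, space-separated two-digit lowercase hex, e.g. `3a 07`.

62

seq:1 = 0 → 0x0 << 7 → word 0x00
opcode:2 = 3 → 0x3 << 5 → word 0x60
mode:1 = 0 → 0x0 << 4 → word 0x60
flags:2 = 0 → 0x0 << 2 → word 0x60
bank:1 = 1 → 0x1 << 1 → word 0x62
lvl:1 = 0 → 0x0 << 0 → word 0x62
word = 0x62 → big-endian bytes:
  [0]=0x62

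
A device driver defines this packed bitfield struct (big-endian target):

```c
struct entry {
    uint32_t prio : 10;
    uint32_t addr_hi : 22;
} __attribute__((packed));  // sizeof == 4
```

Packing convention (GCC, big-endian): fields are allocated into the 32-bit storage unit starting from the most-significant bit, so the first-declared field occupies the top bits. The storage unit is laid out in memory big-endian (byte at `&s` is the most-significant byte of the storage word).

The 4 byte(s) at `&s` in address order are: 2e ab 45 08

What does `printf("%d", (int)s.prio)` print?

186

[0]=0x2e [1]=0xab [2]=0x45 [3]=0x08 (big-endian) → word 0x2eab4508
prio:10 @ bit 22 → (0x2eab4508>>22)&0x3ff = 0xba  ←
addr_hi:22 @ bit 0 → (0x2eab4508>>0)&0x3fffff = 0x2b4508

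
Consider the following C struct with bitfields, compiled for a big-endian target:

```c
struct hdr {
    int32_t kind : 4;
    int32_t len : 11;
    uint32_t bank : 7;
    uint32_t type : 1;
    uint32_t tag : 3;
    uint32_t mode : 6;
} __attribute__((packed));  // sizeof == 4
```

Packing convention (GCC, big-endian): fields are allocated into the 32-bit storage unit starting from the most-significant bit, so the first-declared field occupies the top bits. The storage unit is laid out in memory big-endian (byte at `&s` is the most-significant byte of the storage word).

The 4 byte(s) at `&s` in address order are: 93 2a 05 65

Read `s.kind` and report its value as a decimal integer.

-7

[0]=0x93 [1]=0x2a [2]=0x05 [3]=0x65 (big-endian) → word 0x932a0565
kind:4 @ bit 28 → (0x932a0565>>28)&0xf = 0x9  ←
len:11 @ bit 17 → (0x932a0565>>17)&0x7ff = 0x195
bank:7 @ bit 10 → (0x932a0565>>10)&0x7f = 0x1
type:1 @ bit 9 → (0x932a0565>>9)&0x1 = 0x0
tag:3 @ bit 6 → (0x932a0565>>6)&0x7 = 0x5
mode:6 @ bit 0 → (0x932a0565>>0)&0x3f = 0x25
kind signed 4b, MSB=1: 9 - 16 = -7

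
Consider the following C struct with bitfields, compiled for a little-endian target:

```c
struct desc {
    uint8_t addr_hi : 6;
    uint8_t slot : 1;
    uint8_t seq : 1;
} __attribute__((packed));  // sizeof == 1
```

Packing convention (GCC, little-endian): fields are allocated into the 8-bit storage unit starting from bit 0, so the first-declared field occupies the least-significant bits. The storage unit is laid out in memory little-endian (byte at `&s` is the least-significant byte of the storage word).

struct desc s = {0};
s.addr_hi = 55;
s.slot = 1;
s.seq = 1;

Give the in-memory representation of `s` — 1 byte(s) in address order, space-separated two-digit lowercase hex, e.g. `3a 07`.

f7

addr_hi (6b) val=55 bits=0x37 at bit 0: 0x37
slot (1b) val=1 bits=0x1 at bit 6: 0x77
seq (1b) val=1 bits=0x1 at bit 7: 0xf7
word = 0xf7 → little-endian bytes:
  [0]=0xf7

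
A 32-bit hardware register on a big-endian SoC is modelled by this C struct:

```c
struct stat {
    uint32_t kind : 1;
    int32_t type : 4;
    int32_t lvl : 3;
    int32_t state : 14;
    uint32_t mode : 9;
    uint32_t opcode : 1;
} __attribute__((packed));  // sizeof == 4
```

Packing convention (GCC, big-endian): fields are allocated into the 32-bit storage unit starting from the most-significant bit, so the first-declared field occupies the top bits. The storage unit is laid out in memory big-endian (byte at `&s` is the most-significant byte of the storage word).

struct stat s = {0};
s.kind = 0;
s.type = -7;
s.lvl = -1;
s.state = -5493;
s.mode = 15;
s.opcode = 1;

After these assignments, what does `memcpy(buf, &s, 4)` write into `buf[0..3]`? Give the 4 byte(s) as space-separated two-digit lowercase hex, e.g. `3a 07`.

4f aa 2c 1f

kind:1 = 0 → 0x0 << 31 → word 0x00000000
type:4 = -7 → 0x9 << 27 → word 0x48000000
lvl:3 = -1 → 0x7 << 24 → word 0x4f000000
state:14 = -5493 → 0x2a8b << 10 → word 0x4faa2c00
mode:9 = 15 → 0xf << 1 → word 0x4faa2c1e
opcode:1 = 1 → 0x1 << 0 → word 0x4faa2c1f
word = 0x4faa2c1f → big-endian bytes:
  [0]=0x4f  [1]=0xaa  [2]=0x2c  [3]=0x1f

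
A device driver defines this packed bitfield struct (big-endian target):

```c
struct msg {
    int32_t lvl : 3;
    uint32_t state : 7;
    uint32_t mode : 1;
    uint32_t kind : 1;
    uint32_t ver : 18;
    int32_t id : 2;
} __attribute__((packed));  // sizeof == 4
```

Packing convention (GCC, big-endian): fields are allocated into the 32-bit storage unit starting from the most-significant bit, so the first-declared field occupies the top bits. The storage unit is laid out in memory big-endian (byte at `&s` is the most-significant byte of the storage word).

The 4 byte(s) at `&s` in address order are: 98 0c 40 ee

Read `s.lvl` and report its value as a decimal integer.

[0]=0x98 [1]=0x0c [2]=0x40 [3]=0xee (big-endian) → word 0x980c40ee
lvl:3 @ bit 29 → (0x980c40ee>>29)&0x7 = 0x4  ←
state:7 @ bit 22 → (0x980c40ee>>22)&0x7f = 0x60
mode:1 @ bit 21 → (0x980c40ee>>21)&0x1 = 0x0
kind:1 @ bit 20 → (0x980c40ee>>20)&0x1 = 0x0
ver:18 @ bit 2 → (0x980c40ee>>2)&0x3ffff = 0x3103b
id:2 @ bit 0 → (0x980c40ee>>0)&0x3 = 0x2
lvl signed 3b, MSB=1: 4 - 8 = -4

-4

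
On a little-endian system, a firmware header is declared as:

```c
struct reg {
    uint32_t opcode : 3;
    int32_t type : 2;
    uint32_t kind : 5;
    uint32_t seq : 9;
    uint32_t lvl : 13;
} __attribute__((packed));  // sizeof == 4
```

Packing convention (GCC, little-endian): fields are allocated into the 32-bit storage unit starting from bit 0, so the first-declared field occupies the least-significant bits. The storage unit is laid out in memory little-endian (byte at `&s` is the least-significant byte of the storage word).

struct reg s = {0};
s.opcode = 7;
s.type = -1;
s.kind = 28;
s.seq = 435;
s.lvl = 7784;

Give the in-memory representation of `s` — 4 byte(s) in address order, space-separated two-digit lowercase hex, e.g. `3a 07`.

9f cf 46 f3

opcode:3 = 7 → 0x7 << 0 → word 0x00000007
type:2 = -1 → 0x3 << 3 → word 0x0000001f
kind:5 = 28 → 0x1c << 5 → word 0x0000039f
seq:9 = 435 → 0x1b3 << 10 → word 0x0006cf9f
lvl:13 = 7784 → 0x1e68 << 19 → word 0xf346cf9f
word = 0xf346cf9f → little-endian bytes:
  [0]=0x9f  [1]=0xcf  [2]=0x46  [3]=0xf3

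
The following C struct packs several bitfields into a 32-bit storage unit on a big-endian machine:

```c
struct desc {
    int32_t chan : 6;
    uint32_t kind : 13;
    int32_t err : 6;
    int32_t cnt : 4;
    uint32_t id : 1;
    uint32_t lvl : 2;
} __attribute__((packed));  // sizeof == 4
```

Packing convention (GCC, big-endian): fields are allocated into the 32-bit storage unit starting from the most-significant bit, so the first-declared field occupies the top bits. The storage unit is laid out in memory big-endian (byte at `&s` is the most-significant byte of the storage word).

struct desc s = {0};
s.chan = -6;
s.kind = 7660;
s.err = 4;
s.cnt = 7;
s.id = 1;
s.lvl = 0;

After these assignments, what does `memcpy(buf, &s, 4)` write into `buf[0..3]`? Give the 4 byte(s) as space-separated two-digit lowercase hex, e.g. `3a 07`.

eb bd 82 3c

[26+:6] chan=-6 & 0x3f = 0x3a; word=0xe8000000
[13+:13] kind=7660 & 0x1fff = 0x1dec; word=0xebbd8000
[7+:6] err=4 & 0x3f = 0x4; word=0xebbd8200
[3+:4] cnt=7 & 0xf = 0x7; word=0xebbd8238
[2+:1] id=1 & 0x1 = 0x1; word=0xebbd823c
[0+:2] lvl=0 & 0x3 = 0x0; word=0xebbd823c
word = 0xebbd823c → big-endian bytes:
  [0]=0xeb  [1]=0xbd  [2]=0x82  [3]=0x3c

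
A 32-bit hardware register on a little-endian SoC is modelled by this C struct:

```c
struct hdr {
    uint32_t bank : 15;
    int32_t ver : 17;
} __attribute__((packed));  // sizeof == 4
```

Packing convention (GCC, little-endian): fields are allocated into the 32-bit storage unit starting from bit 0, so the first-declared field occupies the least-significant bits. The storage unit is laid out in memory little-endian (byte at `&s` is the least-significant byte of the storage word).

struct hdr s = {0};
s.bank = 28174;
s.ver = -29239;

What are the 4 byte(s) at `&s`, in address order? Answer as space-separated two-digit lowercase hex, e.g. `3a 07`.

0e ee e4 c6

[0+:15] bank=28174 & 0x7fff = 0x6e0e; word=0x00006e0e
[15+:17] ver=-29239 & 0x1ffff = 0x18dc9; word=0xc6e4ee0e
word = 0xc6e4ee0e → little-endian bytes:
  [0]=0x0e  [1]=0xee  [2]=0xe4  [3]=0xc6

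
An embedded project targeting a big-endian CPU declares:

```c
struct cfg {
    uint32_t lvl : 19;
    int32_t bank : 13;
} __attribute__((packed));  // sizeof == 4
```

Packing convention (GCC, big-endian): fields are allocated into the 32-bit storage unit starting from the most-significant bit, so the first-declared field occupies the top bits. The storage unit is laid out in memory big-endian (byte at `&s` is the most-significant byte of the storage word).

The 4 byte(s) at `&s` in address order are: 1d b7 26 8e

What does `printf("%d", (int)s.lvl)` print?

60857

[0]=0x1d [1]=0xb7 [2]=0x26 [3]=0x8e (big-endian) → word 0x1db7268e
lvl:19 @ bit 13 → (0x1db7268e>>13)&0x7ffff = 0xedb9  ←
bank:13 @ bit 0 → (0x1db7268e>>0)&0x1fff = 0x68e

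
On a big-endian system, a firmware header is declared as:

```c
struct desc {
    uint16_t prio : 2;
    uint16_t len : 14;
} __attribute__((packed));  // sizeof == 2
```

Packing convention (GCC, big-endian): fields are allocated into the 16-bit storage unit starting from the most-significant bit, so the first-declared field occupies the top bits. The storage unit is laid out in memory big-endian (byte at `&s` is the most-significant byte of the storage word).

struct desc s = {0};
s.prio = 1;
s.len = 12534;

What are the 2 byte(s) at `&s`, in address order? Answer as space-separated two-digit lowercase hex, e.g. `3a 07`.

prio:2 = 1 → 0x1 << 14 → word 0x4000
len:14 = 12534 → 0x30f6 << 0 → word 0x70f6
word = 0x70f6 → big-endian bytes:
  [0]=0x70  [1]=0xf6

70 f6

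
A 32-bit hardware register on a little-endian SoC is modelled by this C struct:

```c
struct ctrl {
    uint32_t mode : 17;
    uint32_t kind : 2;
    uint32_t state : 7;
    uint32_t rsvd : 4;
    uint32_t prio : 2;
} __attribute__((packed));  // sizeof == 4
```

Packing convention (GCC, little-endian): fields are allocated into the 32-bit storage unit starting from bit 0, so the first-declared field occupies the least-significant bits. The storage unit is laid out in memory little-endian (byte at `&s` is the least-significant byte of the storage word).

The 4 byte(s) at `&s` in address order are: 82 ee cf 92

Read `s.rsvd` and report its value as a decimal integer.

[0]=0x82 [1]=0xee [2]=0xcf [3]=0x92 (little-endian) → word 0x92cfee82
mode:17 @ bit 0 → (0x92cfee82>>0)&0x1ffff = 0x1ee82
kind:2 @ bit 17 → (0x92cfee82>>17)&0x3 = 0x3
state:7 @ bit 19 → (0x92cfee82>>19)&0x7f = 0x59
rsvd:4 @ bit 26 → (0x92cfee82>>26)&0xf = 0x4  ←
prio:2 @ bit 30 → (0x92cfee82>>30)&0x3 = 0x2

4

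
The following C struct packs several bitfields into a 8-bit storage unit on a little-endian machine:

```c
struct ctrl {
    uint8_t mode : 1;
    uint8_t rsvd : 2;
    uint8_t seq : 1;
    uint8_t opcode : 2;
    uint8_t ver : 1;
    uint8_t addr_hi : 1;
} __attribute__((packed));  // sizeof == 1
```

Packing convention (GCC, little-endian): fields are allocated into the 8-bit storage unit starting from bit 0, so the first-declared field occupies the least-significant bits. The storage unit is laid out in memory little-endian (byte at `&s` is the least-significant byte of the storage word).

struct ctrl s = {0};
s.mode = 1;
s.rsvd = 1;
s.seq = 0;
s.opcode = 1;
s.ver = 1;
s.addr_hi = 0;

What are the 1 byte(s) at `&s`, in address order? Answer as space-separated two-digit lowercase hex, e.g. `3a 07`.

53

mode (1b) val=1 bits=0x1 at bit 0: 0x01
rsvd (2b) val=1 bits=0x1 at bit 1: 0x03
seq (1b) val=0 bits=0x0 at bit 3: 0x03
opcode (2b) val=1 bits=0x1 at bit 4: 0x13
ver (1b) val=1 bits=0x1 at bit 6: 0x53
addr_hi (1b) val=0 bits=0x0 at bit 7: 0x53
word = 0x53 → little-endian bytes:
  [0]=0x53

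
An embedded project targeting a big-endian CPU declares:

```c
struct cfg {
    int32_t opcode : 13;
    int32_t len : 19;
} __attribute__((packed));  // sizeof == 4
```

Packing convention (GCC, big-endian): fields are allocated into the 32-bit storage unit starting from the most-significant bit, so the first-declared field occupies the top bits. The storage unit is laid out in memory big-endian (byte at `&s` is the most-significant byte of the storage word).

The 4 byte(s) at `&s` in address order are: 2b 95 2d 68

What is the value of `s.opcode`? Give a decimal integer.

1394

[0]=0x2b [1]=0x95 [2]=0x2d [3]=0x68 (big-endian) → word 0x2b952d68
opcode:13 @ bit 19 → (0x2b952d68>>19)&0x1fff = 0x572  ←
len:19 @ bit 0 → (0x2b952d68>>0)&0x7ffff = 0x52d68
opcode signed 13b, MSB=0: value = 1394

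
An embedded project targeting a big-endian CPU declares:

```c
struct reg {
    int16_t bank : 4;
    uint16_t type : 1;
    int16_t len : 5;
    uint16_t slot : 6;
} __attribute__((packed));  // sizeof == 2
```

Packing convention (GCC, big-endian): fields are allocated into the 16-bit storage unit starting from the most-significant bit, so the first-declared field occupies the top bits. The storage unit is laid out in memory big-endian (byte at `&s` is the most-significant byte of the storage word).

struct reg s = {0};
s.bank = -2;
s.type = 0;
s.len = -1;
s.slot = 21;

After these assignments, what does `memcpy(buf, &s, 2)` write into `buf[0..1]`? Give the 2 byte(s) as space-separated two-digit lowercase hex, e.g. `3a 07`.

e7 d5

[12+:4] bank=-2 & 0xf = 0xe; word=0xe000
[11+:1] type=0 & 0x1 = 0x0; word=0xe000
[6+:5] len=-1 & 0x1f = 0x1f; word=0xe7c0
[0+:6] slot=21 & 0x3f = 0x15; word=0xe7d5
word = 0xe7d5 → big-endian bytes:
  [0]=0xe7  [1]=0xd5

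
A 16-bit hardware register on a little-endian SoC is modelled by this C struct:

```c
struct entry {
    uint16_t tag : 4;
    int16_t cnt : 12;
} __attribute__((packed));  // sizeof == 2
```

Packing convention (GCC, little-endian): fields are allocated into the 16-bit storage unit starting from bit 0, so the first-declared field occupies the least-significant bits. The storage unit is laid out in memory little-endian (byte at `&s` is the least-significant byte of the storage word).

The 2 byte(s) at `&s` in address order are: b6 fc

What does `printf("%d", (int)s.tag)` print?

[0]=0xb6 [1]=0xfc (little-endian) → word 0xfcb6
tag:4 @ bit 0 → (0xfcb6>>0)&0xf = 0x6  ←
cnt:12 @ bit 4 → (0xfcb6>>4)&0xfff = 0xfcb

6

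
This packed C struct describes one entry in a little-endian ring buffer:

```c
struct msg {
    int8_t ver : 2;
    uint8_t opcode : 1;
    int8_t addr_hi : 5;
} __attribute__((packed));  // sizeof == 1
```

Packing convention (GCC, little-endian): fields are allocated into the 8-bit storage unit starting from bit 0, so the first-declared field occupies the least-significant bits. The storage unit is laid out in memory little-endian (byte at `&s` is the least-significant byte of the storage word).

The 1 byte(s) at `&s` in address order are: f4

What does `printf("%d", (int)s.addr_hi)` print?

[0]=0xf4 (little-endian) → word 0xf4
ver:2 @ bit 0 → (0xf4>>0)&0x3 = 0x0
opcode:1 @ bit 2 → (0xf4>>2)&0x1 = 0x1
addr_hi:5 @ bit 3 → (0xf4>>3)&0x1f = 0x1e  ←
addr_hi signed 5b, MSB=1: 30 - 32 = -2

-2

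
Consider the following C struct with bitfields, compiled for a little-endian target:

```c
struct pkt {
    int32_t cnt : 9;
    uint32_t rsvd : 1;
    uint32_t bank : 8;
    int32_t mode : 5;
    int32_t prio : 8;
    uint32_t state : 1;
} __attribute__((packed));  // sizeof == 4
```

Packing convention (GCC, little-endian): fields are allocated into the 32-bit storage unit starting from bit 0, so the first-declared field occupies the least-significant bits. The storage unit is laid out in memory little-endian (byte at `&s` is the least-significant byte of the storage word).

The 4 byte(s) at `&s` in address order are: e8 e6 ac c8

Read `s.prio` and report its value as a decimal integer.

[0]=0xe8 [1]=0xe6 [2]=0xac [3]=0xc8 (little-endian) → word 0xc8ace6e8
cnt [0+:9] = (word>>0) & 0x1ff = 232
rsvd [9+:1] = (word>>9) & 0x1 = 1
bank [10+:8] = (word>>10) & 0xff = 57
mode [18+:5] = (word>>18) & 0x1f = 11
prio [23+:8] = (word>>23) & 0xff = 145  ←
state [31+:1] = (word>>31) & 0x1 = 1
prio signed 8b, MSB=1: 145 - 256 = -111

-111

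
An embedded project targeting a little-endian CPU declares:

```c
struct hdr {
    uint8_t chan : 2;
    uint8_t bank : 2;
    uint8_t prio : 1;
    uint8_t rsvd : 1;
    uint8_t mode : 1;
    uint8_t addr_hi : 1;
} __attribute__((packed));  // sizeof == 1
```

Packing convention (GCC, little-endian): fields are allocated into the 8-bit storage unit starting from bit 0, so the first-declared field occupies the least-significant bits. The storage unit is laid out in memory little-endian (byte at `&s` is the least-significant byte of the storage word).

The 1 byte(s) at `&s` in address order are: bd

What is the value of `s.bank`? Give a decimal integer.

3

[0]=0xbd (little-endian) → word 0xbd
chan [0+:2] = (word>>0) & 0x3 = 1
bank [2+:2] = (word>>2) & 0x3 = 3  ←
prio [4+:1] = (word>>4) & 0x1 = 1
rsvd [5+:1] = (word>>5) & 0x1 = 1
mode [6+:1] = (word>>6) & 0x1 = 0
addr_hi [7+:1] = (word>>7) & 0x1 = 1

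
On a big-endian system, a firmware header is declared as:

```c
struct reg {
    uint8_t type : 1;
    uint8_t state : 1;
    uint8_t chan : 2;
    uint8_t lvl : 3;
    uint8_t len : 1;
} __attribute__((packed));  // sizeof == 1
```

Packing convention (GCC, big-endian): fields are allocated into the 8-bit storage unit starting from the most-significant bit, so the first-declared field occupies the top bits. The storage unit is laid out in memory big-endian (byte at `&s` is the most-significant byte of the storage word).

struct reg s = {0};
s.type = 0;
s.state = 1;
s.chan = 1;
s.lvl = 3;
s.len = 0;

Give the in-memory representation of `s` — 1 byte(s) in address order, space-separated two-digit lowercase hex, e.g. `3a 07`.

56

type:1 = 0 → 0x0 << 7 → word 0x00
state:1 = 1 → 0x1 << 6 → word 0x40
chan:2 = 1 → 0x1 << 4 → word 0x50
lvl:3 = 3 → 0x3 << 1 → word 0x56
len:1 = 0 → 0x0 << 0 → word 0x56
word = 0x56 → big-endian bytes:
  [0]=0x56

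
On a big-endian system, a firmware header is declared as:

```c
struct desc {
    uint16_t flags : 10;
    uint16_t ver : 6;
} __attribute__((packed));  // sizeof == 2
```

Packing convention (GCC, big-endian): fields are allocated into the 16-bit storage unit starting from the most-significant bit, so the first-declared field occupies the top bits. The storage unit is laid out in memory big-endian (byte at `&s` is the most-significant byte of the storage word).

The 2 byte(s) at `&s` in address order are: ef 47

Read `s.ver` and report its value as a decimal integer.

[0]=0xef [1]=0x47 (big-endian) → word 0xef47
flags:10 @ bit 6 → (0xef47>>6)&0x3ff = 0x3bd
ver:6 @ bit 0 → (0xef47>>0)&0x3f = 0x7  ←

7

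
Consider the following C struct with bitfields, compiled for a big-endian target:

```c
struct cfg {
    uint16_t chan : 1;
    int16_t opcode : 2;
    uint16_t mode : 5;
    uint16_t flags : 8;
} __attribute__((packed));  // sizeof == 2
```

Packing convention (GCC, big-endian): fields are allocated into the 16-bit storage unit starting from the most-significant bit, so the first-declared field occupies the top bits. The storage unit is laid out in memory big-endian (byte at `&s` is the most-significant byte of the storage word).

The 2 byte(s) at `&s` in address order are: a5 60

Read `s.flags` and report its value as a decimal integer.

[0]=0xa5 [1]=0x60 (big-endian) → word 0xa560
chan:1 @ bit 15 → (0xa560>>15)&0x1 = 0x1
opcode:2 @ bit 13 → (0xa560>>13)&0x3 = 0x1
mode:5 @ bit 8 → (0xa560>>8)&0x1f = 0x5
flags:8 @ bit 0 → (0xa560>>0)&0xff = 0x60  ←

96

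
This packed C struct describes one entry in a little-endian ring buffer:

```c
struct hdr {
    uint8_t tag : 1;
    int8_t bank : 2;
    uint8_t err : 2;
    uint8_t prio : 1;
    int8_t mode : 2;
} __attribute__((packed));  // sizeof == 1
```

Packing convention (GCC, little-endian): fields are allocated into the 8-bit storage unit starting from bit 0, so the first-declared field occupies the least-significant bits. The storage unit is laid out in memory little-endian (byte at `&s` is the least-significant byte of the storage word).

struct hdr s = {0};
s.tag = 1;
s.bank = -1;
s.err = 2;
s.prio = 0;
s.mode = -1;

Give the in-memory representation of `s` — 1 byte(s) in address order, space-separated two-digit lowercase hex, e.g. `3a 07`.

[0+:1] tag=1 & 0x1 = 0x1; word=0x01
[1+:2] bank=-1 & 0x3 = 0x3; word=0x07
[3+:2] err=2 & 0x3 = 0x2; word=0x17
[5+:1] prio=0 & 0x1 = 0x0; word=0x17
[6+:2] mode=-1 & 0x3 = 0x3; word=0xd7
word = 0xd7 → little-endian bytes:
  [0]=0xd7

d7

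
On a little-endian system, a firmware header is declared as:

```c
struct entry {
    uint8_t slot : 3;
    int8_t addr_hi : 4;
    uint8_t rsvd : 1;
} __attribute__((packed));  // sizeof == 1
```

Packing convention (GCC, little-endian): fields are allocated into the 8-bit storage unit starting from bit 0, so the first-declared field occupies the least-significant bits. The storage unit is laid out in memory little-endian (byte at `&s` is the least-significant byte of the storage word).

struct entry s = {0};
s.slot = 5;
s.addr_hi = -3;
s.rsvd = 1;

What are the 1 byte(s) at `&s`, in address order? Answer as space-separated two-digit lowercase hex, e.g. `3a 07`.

ed

[0+:3] slot=5 & 0x7 = 0x5; word=0x05
[3+:4] addr_hi=-3 & 0xf = 0xd; word=0x6d
[7+:1] rsvd=1 & 0x1 = 0x1; word=0xed
word = 0xed → little-endian bytes:
  [0]=0xed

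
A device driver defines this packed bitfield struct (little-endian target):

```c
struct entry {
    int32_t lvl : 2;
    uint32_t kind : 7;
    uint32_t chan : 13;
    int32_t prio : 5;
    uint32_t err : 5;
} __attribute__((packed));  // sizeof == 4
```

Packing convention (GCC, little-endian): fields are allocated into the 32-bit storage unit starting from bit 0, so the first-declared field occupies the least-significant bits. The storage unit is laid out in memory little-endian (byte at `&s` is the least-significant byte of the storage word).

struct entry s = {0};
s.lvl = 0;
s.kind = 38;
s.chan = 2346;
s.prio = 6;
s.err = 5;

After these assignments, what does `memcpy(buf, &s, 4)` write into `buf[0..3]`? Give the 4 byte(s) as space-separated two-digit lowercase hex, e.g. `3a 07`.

lvl (2b) val=0 bits=0x0 at bit 0: 0x00000000
kind (7b) val=38 bits=0x26 at bit 2: 0x00000098
chan (13b) val=2346 bits=0x92a at bit 9: 0x00125498
prio (5b) val=6 bits=0x6 at bit 22: 0x01925498
err (5b) val=5 bits=0x5 at bit 27: 0x29925498
word = 0x29925498 → little-endian bytes:
  [0]=0x98  [1]=0x54  [2]=0x92  [3]=0x29

98 54 92 29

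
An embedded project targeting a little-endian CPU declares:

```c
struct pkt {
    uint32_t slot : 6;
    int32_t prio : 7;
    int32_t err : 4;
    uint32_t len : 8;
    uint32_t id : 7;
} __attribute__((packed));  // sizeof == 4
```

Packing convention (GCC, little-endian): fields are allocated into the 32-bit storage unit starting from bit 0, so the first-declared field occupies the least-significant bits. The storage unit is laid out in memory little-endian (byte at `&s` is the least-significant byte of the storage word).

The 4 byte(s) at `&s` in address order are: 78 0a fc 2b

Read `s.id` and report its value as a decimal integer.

[0]=0x78 [1]=0x0a [2]=0xfc [3]=0x2b (little-endian) → word 0x2bfc0a78
slot:6 @ bit 0 → (0x2bfc0a78>>0)&0x3f = 0x38
prio:7 @ bit 6 → (0x2bfc0a78>>6)&0x7f = 0x29
err:4 @ bit 13 → (0x2bfc0a78>>13)&0xf = 0x0
len:8 @ bit 17 → (0x2bfc0a78>>17)&0xff = 0xfe
id:7 @ bit 25 → (0x2bfc0a78>>25)&0x7f = 0x15  ←

21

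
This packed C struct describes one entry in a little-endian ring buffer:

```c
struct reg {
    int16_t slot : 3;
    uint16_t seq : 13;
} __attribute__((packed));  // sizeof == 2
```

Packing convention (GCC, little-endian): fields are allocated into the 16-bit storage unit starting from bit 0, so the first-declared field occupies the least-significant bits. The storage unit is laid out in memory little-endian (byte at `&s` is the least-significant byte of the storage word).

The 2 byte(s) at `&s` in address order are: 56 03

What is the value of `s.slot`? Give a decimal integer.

-2

[0]=0x56 [1]=0x03 (little-endian) → word 0x0356
slot:3 @ bit 0 → (0x0356>>0)&0x7 = 0x6  ←
seq:13 @ bit 3 → (0x0356>>3)&0x1fff = 0x6a
slot signed 3b, MSB=1: 6 - 8 = -2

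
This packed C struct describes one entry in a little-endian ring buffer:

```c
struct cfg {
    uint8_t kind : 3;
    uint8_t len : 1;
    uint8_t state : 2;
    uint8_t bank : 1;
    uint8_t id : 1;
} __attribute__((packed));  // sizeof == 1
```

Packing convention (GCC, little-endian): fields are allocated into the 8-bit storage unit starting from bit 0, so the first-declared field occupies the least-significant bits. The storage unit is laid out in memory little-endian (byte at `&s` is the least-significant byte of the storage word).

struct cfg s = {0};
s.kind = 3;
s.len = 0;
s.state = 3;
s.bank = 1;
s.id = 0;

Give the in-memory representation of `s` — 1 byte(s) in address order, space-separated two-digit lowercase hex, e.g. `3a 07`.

73

[0+:3] kind=3 & 0x7 = 0x3; word=0x03
[3+:1] len=0 & 0x1 = 0x0; word=0x03
[4+:2] state=3 & 0x3 = 0x3; word=0x33
[6+:1] bank=1 & 0x1 = 0x1; word=0x73
[7+:1] id=0 & 0x1 = 0x0; word=0x73
word = 0x73 → little-endian bytes:
  [0]=0x73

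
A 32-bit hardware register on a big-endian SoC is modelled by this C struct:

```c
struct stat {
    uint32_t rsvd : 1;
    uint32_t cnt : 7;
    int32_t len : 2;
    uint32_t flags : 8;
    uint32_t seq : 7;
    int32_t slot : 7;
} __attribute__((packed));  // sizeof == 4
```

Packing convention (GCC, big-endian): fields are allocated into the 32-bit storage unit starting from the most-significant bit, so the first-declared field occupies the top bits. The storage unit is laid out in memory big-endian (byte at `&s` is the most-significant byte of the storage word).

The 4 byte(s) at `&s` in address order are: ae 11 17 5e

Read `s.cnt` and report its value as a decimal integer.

46

[0]=0xae [1]=0x11 [2]=0x17 [3]=0x5e (big-endian) → word 0xae11175e
rsvd [31+:1] = (word>>31) & 0x1 = 1
cnt [24+:7] = (word>>24) & 0x7f = 46  ←
len [22+:2] = (word>>22) & 0x3 = 0
flags [14+:8] = (word>>14) & 0xff = 68
seq [7+:7] = (word>>7) & 0x7f = 46
slot [0+:7] = (word>>0) & 0x7f = 94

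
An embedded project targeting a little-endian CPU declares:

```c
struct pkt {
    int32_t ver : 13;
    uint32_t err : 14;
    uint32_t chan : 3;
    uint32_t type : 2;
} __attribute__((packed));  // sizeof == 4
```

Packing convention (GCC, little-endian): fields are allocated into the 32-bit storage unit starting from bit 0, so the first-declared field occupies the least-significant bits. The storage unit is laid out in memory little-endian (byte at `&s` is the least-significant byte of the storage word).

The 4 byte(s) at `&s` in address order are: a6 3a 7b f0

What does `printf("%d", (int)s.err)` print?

985

[0]=0xa6 [1]=0x3a [2]=0x7b [3]=0xf0 (little-endian) → word 0xf07b3aa6
ver [0+:13] = (word>>0) & 0x1fff = 6822
err [13+:14] = (word>>13) & 0x3fff = 985  ←
chan [27+:3] = (word>>27) & 0x7 = 6
type [30+:2] = (word>>30) & 0x3 = 3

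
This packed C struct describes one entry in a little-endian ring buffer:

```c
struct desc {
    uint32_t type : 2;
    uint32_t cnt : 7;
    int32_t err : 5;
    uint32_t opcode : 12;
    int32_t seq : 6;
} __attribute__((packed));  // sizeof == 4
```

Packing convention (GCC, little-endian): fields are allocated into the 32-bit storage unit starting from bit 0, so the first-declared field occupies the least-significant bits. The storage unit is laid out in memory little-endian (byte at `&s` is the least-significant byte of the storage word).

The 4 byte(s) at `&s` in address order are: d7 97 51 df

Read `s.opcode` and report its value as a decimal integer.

[0]=0xd7 [1]=0x97 [2]=0x51 [3]=0xdf (little-endian) → word 0xdf5197d7
type:2 @ bit 0 → (0xdf5197d7>>0)&0x3 = 0x3
cnt:7 @ bit 2 → (0xdf5197d7>>2)&0x7f = 0x75
err:5 @ bit 9 → (0xdf5197d7>>9)&0x1f = 0xb
opcode:12 @ bit 14 → (0xdf5197d7>>14)&0xfff = 0xd46  ←
seq:6 @ bit 26 → (0xdf5197d7>>26)&0x3f = 0x37

3398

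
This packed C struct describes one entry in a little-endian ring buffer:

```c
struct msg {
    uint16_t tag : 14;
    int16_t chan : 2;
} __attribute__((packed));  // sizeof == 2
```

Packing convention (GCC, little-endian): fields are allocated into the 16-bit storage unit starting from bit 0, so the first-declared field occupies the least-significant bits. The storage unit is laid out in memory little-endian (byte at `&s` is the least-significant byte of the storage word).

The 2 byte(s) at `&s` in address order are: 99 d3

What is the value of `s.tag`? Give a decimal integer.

5017

[0]=0x99 [1]=0xd3 (little-endian) → word 0xd399
tag:14 @ bit 0 → (0xd399>>0)&0x3fff = 0x1399  ←
chan:2 @ bit 14 → (0xd399>>14)&0x3 = 0x3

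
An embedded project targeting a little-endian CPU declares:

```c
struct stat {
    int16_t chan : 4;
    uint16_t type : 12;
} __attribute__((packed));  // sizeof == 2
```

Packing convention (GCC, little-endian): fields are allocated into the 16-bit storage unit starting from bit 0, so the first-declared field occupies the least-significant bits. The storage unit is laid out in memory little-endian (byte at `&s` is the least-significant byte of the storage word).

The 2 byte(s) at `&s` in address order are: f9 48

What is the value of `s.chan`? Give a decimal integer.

[0]=0xf9 [1]=0x48 (little-endian) → word 0x48f9
chan:4 @ bit 0 → (0x48f9>>0)&0xf = 0x9  ←
type:12 @ bit 4 → (0x48f9>>4)&0xfff = 0x48f
chan signed 4b, MSB=1: 9 - 16 = -7

-7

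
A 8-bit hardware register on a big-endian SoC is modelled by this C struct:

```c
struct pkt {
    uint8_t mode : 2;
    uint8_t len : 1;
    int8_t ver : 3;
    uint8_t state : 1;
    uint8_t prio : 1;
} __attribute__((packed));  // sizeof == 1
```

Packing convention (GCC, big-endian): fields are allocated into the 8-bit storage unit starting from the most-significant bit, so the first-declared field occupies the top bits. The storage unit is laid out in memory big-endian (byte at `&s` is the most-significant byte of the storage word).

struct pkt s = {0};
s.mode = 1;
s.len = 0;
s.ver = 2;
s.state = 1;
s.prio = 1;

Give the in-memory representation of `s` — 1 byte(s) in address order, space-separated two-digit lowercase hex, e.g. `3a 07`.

mode (2b) val=1 bits=0x1 at bit 6: 0x40
len (1b) val=0 bits=0x0 at bit 5: 0x40
ver (3b) val=2 bits=0x2 at bit 2: 0x48
state (1b) val=1 bits=0x1 at bit 1: 0x4a
prio (1b) val=1 bits=0x1 at bit 0: 0x4b
word = 0x4b → big-endian bytes:
  [0]=0x4b

4b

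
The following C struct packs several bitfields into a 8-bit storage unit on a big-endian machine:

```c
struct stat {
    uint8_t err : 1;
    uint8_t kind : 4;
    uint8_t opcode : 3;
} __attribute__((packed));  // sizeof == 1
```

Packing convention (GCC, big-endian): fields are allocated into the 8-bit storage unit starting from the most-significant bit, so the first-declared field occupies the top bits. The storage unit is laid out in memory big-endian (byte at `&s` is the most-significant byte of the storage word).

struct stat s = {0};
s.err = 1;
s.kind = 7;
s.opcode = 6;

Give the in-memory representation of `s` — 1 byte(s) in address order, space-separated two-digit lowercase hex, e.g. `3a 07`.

be

[7+:1] err=1 & 0x1 = 0x1; word=0x80
[3+:4] kind=7 & 0xf = 0x7; word=0xb8
[0+:3] opcode=6 & 0x7 = 0x6; word=0xbe
word = 0xbe → big-endian bytes:
  [0]=0xbe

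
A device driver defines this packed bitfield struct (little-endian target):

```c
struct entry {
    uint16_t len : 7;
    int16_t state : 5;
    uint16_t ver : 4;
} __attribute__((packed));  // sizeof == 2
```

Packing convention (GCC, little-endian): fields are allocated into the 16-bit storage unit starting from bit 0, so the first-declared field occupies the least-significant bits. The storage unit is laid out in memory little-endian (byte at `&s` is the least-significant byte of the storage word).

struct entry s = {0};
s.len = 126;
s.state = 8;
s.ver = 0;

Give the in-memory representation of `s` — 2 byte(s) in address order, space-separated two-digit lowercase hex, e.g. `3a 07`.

7e 04

len:7 = 126 → 0x7e << 0 → word 0x007e
state:5 = 8 → 0x8 << 7 → word 0x047e
ver:4 = 0 → 0x0 << 12 → word 0x047e
word = 0x047e → little-endian bytes:
  [0]=0x7e  [1]=0x04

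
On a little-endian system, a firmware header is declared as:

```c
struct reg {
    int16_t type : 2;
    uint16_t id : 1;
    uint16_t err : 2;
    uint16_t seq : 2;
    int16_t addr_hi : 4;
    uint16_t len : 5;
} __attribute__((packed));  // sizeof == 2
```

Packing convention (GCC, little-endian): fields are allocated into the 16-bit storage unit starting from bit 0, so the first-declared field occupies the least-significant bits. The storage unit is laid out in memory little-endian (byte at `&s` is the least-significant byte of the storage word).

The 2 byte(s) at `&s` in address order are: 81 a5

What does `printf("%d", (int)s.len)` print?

[0]=0x81 [1]=0xa5 (little-endian) → word 0xa581
type:2 @ bit 0 → (0xa581>>0)&0x3 = 0x1
id:1 @ bit 2 → (0xa581>>2)&0x1 = 0x0
err:2 @ bit 3 → (0xa581>>3)&0x3 = 0x0
seq:2 @ bit 5 → (0xa581>>5)&0x3 = 0x0
addr_hi:4 @ bit 7 → (0xa581>>7)&0xf = 0xb
len:5 @ bit 11 → (0xa581>>11)&0x1f = 0x14  ←

20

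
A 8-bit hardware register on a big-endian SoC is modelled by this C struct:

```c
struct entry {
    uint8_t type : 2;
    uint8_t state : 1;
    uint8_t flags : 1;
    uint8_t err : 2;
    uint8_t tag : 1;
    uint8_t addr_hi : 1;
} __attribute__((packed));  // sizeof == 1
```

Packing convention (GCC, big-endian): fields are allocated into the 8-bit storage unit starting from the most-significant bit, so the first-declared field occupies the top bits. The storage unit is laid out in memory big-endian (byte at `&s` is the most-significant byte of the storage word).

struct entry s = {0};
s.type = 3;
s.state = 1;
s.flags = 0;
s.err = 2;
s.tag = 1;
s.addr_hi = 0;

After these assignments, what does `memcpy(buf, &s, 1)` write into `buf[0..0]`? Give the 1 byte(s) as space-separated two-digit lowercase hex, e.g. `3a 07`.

type (2b) val=3 bits=0x3 at bit 6: 0xc0
state (1b) val=1 bits=0x1 at bit 5: 0xe0
flags (1b) val=0 bits=0x0 at bit 4: 0xe0
err (2b) val=2 bits=0x2 at bit 2: 0xe8
tag (1b) val=1 bits=0x1 at bit 1: 0xea
addr_hi (1b) val=0 bits=0x0 at bit 0: 0xea
word = 0xea → big-endian bytes:
  [0]=0xea

ea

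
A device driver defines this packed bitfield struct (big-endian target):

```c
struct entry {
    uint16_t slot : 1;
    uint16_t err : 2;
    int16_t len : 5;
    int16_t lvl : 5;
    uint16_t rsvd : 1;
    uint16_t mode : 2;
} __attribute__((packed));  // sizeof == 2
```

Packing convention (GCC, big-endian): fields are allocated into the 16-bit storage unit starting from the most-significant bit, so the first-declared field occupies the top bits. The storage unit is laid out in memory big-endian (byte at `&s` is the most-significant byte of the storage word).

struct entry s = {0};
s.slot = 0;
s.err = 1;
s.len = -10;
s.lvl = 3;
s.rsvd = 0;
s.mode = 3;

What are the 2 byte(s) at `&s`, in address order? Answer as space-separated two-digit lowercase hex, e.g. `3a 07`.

slot:1 = 0 → 0x0 << 15 → word 0x0000
err:2 = 1 → 0x1 << 13 → word 0x2000
len:5 = -10 → 0x16 << 8 → word 0x3600
lvl:5 = 3 → 0x3 << 3 → word 0x3618
rsvd:1 = 0 → 0x0 << 2 → word 0x3618
mode:2 = 3 → 0x3 << 0 → word 0x361b
word = 0x361b → big-endian bytes:
  [0]=0x36  [1]=0x1b

36 1b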